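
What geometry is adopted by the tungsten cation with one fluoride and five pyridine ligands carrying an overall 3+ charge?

Summing ligand charges against the +3 overall charge gives an oxidation state of +4 for tungsten.
Group 6 minus oxidation state 4 gives a d² configuration.
Coordination number: 6.
Six donors around a single metal centre give an octahedral coordination sphere.

octahedral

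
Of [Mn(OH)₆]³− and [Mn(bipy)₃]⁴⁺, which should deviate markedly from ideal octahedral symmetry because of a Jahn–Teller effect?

[Mn(OH)₆]³−: Summing ligand charges against the −3 overall charge gives an oxidation state of +3 for manganese. Mn sits in group 7, so the d-electron count is 7 − 3 = 4. Hydroxide is a weak-field ligand for a first-row metal, so the complex is high-spin. The t₂g³e_g¹ (high-spin) configuration has an unevenly filled e_g set; the Jahn–Teller theorem predicts a tetragonal distortion (typically axial elongation) to lift the degeneracy.
[Mn(bipy)₃]⁴⁺: Ligand charges: 2,2′-bipyridine is neutral. With an overall charge of +4 the manganese centre must be in the +4 oxidation state. Group 7 minus oxidation state 4 gives a d³ configuration. The d³ configuration leaves the e_g set evenly filled (or empty) — no strong Jahn–Teller driving force.

[Mn(OH)₆]³−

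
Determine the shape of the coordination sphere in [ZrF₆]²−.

octahedral

Ligand charges: each fluoride is −1. With an overall charge of −2 the zirconium centre must be in the +4 oxidation state.
Zirconium is a group-4 element; Zr(IV) is therefore d⁰.
Coordination number: 6.
Six donors around a single metal centre give an octahedral coordination sphere.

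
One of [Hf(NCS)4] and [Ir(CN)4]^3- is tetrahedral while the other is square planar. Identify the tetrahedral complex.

For [Hf(NCS)4]: Summing ligand charges against the 0 overall charge gives an oxidation state of +4 for hafnium. Group 4 minus oxidation state 4 gives a d⁰ configuration. A d⁰ ion has no crystal-field stabilisation preference between square planar and tetrahedral, so four ligands adopt the sterically favoured tetrahedral geometry. → tetrahedral.
For [Ir(CN)4]^3-: Ligand charges: each cyanide is −1. With an overall charge of −3 the iridium centre must be in the +1 oxidation state. Ir sits in group 9, so the d-electron count is 9 − 1 = 8. A 5d d⁸ ion has a large crystal-field splitting; square planar leaves the high-energy d_{x²−y²} orbital empty and maximises CFSE. → square planar.

[Hf(NCS)4]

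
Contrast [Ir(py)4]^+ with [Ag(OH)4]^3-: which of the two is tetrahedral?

[Ag(OH)4]^3-

For [Ir(py)4]^+: Summing ligand charges against the +1 overall charge gives an oxidation state of +1 for iridium. Ir sits in group 9, so the d-electron count is 9 − 1 = 8. A 5d d⁸ ion has a large crystal-field splitting; square planar leaves the high-energy d_{x²−y²} orbital empty and maximises CFSE. → square planar.
For [Ag(OH)4]^3-: Each hydroxide is −1; balancing the −3 overall charge requires Ag(I). Silver is a group-11 element; Ag(I) is therefore d¹⁰. A d¹⁰ ion has no crystal-field stabilisation preference between square planar and tetrahedral, so four ligands adopt the sterically favoured tetrahedral geometry. → tetrahedral.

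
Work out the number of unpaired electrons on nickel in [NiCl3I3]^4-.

2

Each chloride is −1; each iodide is −1; balancing the −4 overall charge requires Ni(II).
Group 10 minus oxidation state 2 gives a d⁸ configuration.
In an octahedral field the d⁸ configuration is t₂g⁶e_g² (only one arrangement possible), giving 2 unpaired electrons.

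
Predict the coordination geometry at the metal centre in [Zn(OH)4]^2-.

Each hydroxide is −1; balancing the −2 overall charge requires Zn(II).
Group 12 minus oxidation state 2 gives a d¹⁰ configuration.
With 4 monodentate ligands the coordination number is 4.
A d¹⁰ ion has no crystal-field stabilisation preference between square planar and tetrahedral, so four ligands adopt the sterically favoured tetrahedral geometry.

tetrahedral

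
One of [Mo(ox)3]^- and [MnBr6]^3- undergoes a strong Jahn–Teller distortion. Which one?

[MnBr6]^3-

[Mo(ox)3]^-: Ligand charges: each oxalate is −2. With an overall charge of −1 the molybdenum centre must be in the +5 oxidation state. Molybdenum is a group-6 element; Mo(V) is therefore d¹. The d¹ configuration leaves the e_g set evenly filled (or empty) — no strong Jahn–Teller driving force.
[MnBr6]^3-: Ligand charges: each bromide is −1. With an overall charge of −3 the manganese centre must be in the +3 oxidation state. Manganese is a group-7 element; Mn(III) is therefore d⁴. Bromide is a weak-field ligand for a first-row metal, so the complex is high-spin. The t₂g³e_g¹ (high-spin) configuration has an unevenly filled e_g set; the Jahn–Teller theorem predicts a tetragonal distortion (typically axial elongation) to lift the degeneracy.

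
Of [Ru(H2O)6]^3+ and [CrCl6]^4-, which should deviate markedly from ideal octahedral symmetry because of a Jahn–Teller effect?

[CrCl6]^4-

[Ru(H2O)6]^3+: Water is neutral; balancing the +3 overall charge requires Ru(III). Ruthenium is a group-8 element; Ru(III) is therefore d⁵. A 4d ion has a large Δₒ and is invariably low-spin. The d⁵ configuration leaves the e_g set evenly filled (or empty) — no strong Jahn–Teller driving force.
[CrCl6]^4-: Each chloride is −1; balancing the −4 overall charge requires Cr(II). Cr sits in group 6, so the d-electron count is 6 − 2 = 4. Chloride is a weak-field ligand for a first-row metal, so the complex is high-spin. The t₂g³e_g¹ (high-spin) configuration has an unevenly filled e_g set; the Jahn–Teller theorem predicts a tetragonal distortion (typically axial elongation) to lift the degeneracy.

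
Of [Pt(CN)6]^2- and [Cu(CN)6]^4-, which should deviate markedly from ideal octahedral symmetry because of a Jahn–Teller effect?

[Pt(CN)6]^2-: Ligand charges: each cyanide is −1. With an overall charge of −2 the platinum centre must be in the +4 oxidation state. Group 10 minus oxidation state 4 gives a d⁶ configuration. A 5d ion has a large Δₒ and is invariably low-spin. The d⁶ configuration leaves the e_g set evenly filled (or empty) — no strong Jahn–Teller driving force.
[Cu(CN)6]^4-: Summing ligand charges against the −4 overall charge gives an oxidation state of +2 for copper. Group 11 minus oxidation state 2 gives a d⁹ configuration. The t₂g⁶e_g³ configuration has an unevenly filled e_g set; the Jahn–Teller theorem predicts a tetragonal distortion (typically axial elongation) to lift the degeneracy.

[Cu(CN)6]^4-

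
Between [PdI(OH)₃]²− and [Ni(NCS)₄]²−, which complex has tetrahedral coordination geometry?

[Ni(NCS)₄]²−

For [PdI(OH)₃]²−: Ligand charges: each iodide is −1; each hydroxide is −1. With an overall charge of −2 the palladium centre must be in the +2 oxidation state. Palladium is a group-10 element; Pd(II) is therefore d⁸. A 4d d⁸ ion has a large crystal-field splitting; square planar leaves the high-energy d_{x²−y²} orbital empty and maximises CFSE. → square planar.
For [Ni(NCS)₄]²−: Summing ligand charges against the −2 overall charge gives an oxidation state of +2 for nickel. Nickel is a group-10 element; Ni(II) is therefore d⁸. Isothiocyanate is a weak-field ligand. With weak-field ligands the CFSE gain from square planar is small, so a 3d d⁸ ion takes the sterically preferred tetrahedral geometry. → tetrahedral.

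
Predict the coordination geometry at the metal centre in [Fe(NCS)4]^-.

tetrahedral

Ligand charges: each isothiocyanate is −1. With an overall charge of −1 the iron centre must be in the +3 oxidation state.
Fe sits in group 8, so the d-electron count is 8 − 3 = 5.
Coordination number: 4.
Isothiocyanate is a weak-field ligand.
A high-spin d⁵ ion has zero CFSE in either geometry, so four ligands adopt the sterically favoured tetrahedral geometry.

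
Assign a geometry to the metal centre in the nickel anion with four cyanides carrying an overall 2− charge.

square planar

Each cyanide is −1; balancing the −2 overall charge requires Ni(II).
Nickel is a group-10 element; Ni(II) is therefore d⁸.
With 4 monodentate ligands the coordination number is 4.
Cyanide is a strong-field ligand (high in the spectrochemical series).
A 3d d⁸ ion with strong-field ligands gains enough CFSE to favour square planar over tetrahedral.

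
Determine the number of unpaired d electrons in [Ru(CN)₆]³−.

1 unpaired electron

Each cyanide is −1; balancing the −3 overall charge requires Ru(III).
Ru sits in group 8, so the d-electron count is 8 − 3 = 5.
The spin state decides the count: a 4d ion has a large Δₒ and is invariably low-spin.
An octahedral low-spin d⁵ ion is t₂g⁵e_g⁰, giving 1 unpaired electron.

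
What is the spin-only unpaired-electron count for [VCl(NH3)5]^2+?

Summing ligand charges against the +2 overall charge gives an oxidation state of +3 for vanadium.
Group 5 minus oxidation state 3 gives a d² configuration.
In an octahedral field the d² configuration is t₂g²e_g⁰ (only one arrangement possible), giving 2 unpaired electrons.

2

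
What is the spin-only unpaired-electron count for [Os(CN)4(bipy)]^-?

Each cyanide is −1; 2,2′-bipyridine is neutral; balancing the −1 overall charge requires Os(III).
Group 8 minus oxidation state 3 gives a d⁵ configuration.
Counting donor atoms: 4×cyanide (monodentate) → 4 donors; 1×2,2′-bipyridine (bidentate) → 2 donors. Coordination number = 6.
The spin state decides the count: a 5d ion has a large Δₒ and is invariably low-spin.
An octahedral low-spin d⁵ ion is t₂g⁵e_g⁰, giving 1 unpaired electron.

1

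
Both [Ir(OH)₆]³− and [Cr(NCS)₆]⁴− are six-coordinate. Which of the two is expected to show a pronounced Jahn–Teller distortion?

[Ir(OH)₆]³−: Ligand charges: each hydroxide is −1. With an overall charge of −3 the iridium centre must be in the +3 oxidation state. Iridium is a group-9 element; Ir(III) is therefore d⁶. A 5d ion has a large Δₒ and is invariably low-spin. The d⁶ configuration leaves the e_g set evenly filled (or empty) — no strong Jahn–Teller driving force.
[Cr(NCS)₆]⁴−: Ligand charges: each isothiocyanate is −1. With an overall charge of −4 the chromium centre must be in the +2 oxidation state. Chromium is a group-6 element; Cr(II) is therefore d⁴. Isothiocyanate is a weak-field ligand for a first-row metal, so the complex is high-spin. The t₂g³e_g¹ (high-spin) configuration has an unevenly filled e_g set; the Jahn–Teller theorem predicts a tetragonal distortion (typically axial elongation) to lift the degeneracy.

[Cr(NCS)₆]⁴−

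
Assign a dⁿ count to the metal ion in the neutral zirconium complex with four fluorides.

d0

Ligand charges: each fluoride is −1. With an overall charge of 0 the zirconium centre must be in the +4 oxidation state.
Zirconium is a group-4 element; Zr(IV) is therefore d⁰.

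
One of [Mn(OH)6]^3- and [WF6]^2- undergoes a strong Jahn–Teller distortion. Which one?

[Mn(OH)6]^3-: Each hydroxide is −1; balancing the −3 overall charge requires Mn(III). Group 7 minus oxidation state 3 gives a d⁴ configuration. Hydroxide is a weak-field ligand for a first-row metal, so the complex is high-spin. The t₂g³e_g¹ (high-spin) configuration has an unevenly filled e_g set; the Jahn–Teller theorem predicts a tetragonal distortion (typically axial elongation) to lift the degeneracy.
[WF6]^2-: Each fluoride is −1; balancing the −2 overall charge requires W(IV). Group 6 minus oxidation state 4 gives a d² configuration. The d² configuration leaves the e_g set evenly filled (or empty) — no strong Jahn–Teller driving force.

[Mn(OH)6]^3-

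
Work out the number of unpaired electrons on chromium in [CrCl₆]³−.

3

Summing ligand charges against the −3 overall charge gives an oxidation state of +3 for chromium.
Chromium is a group-6 element; Cr(III) is therefore d³.
In an octahedral field the d³ configuration is t₂g³e_g⁰ (only one arrangement possible), giving 3 unpaired electrons.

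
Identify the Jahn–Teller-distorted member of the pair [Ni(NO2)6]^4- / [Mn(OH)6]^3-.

[Mn(OH)6]^3-

[Ni(NO2)6]^4-: Each nitro (N-bound nitrite) is −1; balancing the −4 overall charge requires Ni(II). Group 10 minus oxidation state 2 gives a d⁸ configuration. The d⁸ configuration leaves the e_g set evenly filled (or empty) — no strong Jahn–Teller driving force.
[Mn(OH)6]^3-: Each hydroxide is −1; balancing the −3 overall charge requires Mn(III). Manganese is a group-7 element; Mn(III) is therefore d⁴. Hydroxide is a weak-field ligand for a first-row metal, so the complex is high-spin. The t₂g³e_g¹ (high-spin) configuration has an unevenly filled e_g set; the Jahn–Teller theorem predicts a tetragonal distortion (typically axial elongation) to lift the degeneracy.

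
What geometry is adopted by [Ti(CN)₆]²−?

Summing ligand charges against the −2 overall charge gives an oxidation state of +4 for titanium.
Group 4 minus oxidation state 4 gives a d⁰ configuration.
Coordination number: 6.
Six donors around a single metal centre give an octahedral coordination sphere.

octahedral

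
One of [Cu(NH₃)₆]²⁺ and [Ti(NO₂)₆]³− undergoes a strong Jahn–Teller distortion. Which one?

[Cu(NH₃)₆]²⁺: Ligand charges: ammonia is neutral. With an overall charge of +2 the copper centre must be in the +2 oxidation state. Group 11 minus oxidation state 2 gives a d⁹ configuration. The t₂g⁶e_g³ configuration has an unevenly filled e_g set; the Jahn–Teller theorem predicts a tetragonal distortion (typically axial elongation) to lift the degeneracy.
[Ti(NO₂)₆]³−: Each nitro (N-bound nitrite) is −1; balancing the −3 overall charge requires Ti(III). Titanium is a group-4 element; Ti(III) is therefore d¹. The d¹ configuration leaves the e_g set evenly filled (or empty) — no strong Jahn–Teller driving force.

[Cu(NH₃)₆]²⁺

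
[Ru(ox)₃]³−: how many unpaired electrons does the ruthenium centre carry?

1 unpaired electron

Ligand charges: each oxalate is −2. With an overall charge of −3 the ruthenium centre must be in the +3 oxidation state.
Group 8 minus oxidation state 3 gives a d⁵ configuration.
Counting donor atoms: 3×oxalate (bidentate) → 6 donors. Coordination number = 6.
The spin state decides the count: a 4d ion has a large Δₒ and is invariably low-spin.
An octahedral low-spin d⁵ ion is t₂g⁵e_g⁰, giving 1 unpaired electron.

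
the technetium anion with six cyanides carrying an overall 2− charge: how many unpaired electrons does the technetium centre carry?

3

Summing ligand charges against the −2 overall charge gives an oxidation state of +4 for technetium.
Group 7 minus oxidation state 4 gives a d³ configuration.
In an octahedral field the d³ configuration is t₂g³e_g⁰ (only one arrangement possible), giving 3 unpaired electrons.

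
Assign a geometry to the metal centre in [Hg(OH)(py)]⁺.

linear

Summing ligand charges against the +1 overall charge gives an oxidation state of +2 for mercury.
Hg sits in group 12, so the d-electron count is 12 − 2 = 10.
Coordination number: 2.
A d¹⁰ ion with only two ligands adopts a linear arrangement (sp hybridisation; no CFSE preference).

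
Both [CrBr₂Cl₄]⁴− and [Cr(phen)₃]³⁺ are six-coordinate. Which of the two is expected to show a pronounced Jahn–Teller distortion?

[CrBr₂Cl₄]⁴−: Summing ligand charges against the −4 overall charge gives an oxidation state of +2 for chromium. Group 6 minus oxidation state 2 gives a d⁴ configuration. Bromide and chloride are weak-field ligands for a first-row metal, so the complex is high-spin. The t₂g³e_g¹ (high-spin) configuration has an unevenly filled e_g set; the Jahn–Teller theorem predicts a tetragonal distortion (typically axial elongation) to lift the degeneracy.
[Cr(phen)₃]³⁺: Summing ligand charges against the +3 overall charge gives an oxidation state of +3 for chromium. Group 6 minus oxidation state 3 gives a d³ configuration. The d³ configuration leaves the e_g set evenly filled (or empty) — no strong Jahn–Teller driving force.

[CrBr₂Cl₄]⁴−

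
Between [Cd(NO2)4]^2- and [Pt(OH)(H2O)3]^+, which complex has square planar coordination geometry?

For [Cd(NO2)4]^2-: Summing ligand charges against the −2 overall charge gives an oxidation state of +2 for cadmium. Cadmium is a group-12 element; Cd(II) is therefore d¹⁰. A d¹⁰ ion has no crystal-field stabilisation preference between square planar and tetrahedral, so four ligands adopt the sterically favoured tetrahedral geometry. → tetrahedral.
For [Pt(OH)(H2O)3]^+: Summing ligand charges against the +1 overall charge gives an oxidation state of +2 for platinum. Group 10 minus oxidation state 2 gives a d⁸ configuration. A 5d d⁸ ion has a large crystal-field splitting; square planar leaves the high-energy d_{x²−y²} orbital empty and maximises CFSE. → square planar.

[Pt(OH)(H2O)3]^+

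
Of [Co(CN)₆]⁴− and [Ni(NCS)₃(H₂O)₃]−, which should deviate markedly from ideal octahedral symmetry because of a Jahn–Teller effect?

[Co(CN)₆]⁴−: Ligand charges: each cyanide is −1. With an overall charge of −4 the cobalt centre must be in the +2 oxidation state. Group 9 minus oxidation state 2 gives a d⁷ configuration. Cyanide is a strong-field ligand (high in the spectrochemical series) for a first-row metal, so the complex is low-spin. The t₂g⁶e_g¹ (low-spin) configuration has an unevenly filled e_g set; the Jahn–Teller theorem predicts a tetragonal distortion (typically axial elongation) to lift the degeneracy.
[Ni(NCS)₃(H₂O)₃]−: Ligand charges: each isothiocyanate is −1; water is neutral. With an overall charge of −1 the nickel centre must be in the +2 oxidation state. Ni sits in group 10, so the d-electron count is 10 − 2 = 8. The d⁸ configuration leaves the e_g set evenly filled (or empty) — no strong Jahn–Teller driving force.

[Co(CN)₆]⁴−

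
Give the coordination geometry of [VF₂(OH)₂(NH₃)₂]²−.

Summing ligand charges against the −2 overall charge gives an oxidation state of +2 for vanadium.
Vanadium is a group-5 element; V(II) is therefore d³.
With 6 monodentate ligands the coordination number is 6.
Six donors around a single metal centre give an octahedral coordination sphere.

octahedral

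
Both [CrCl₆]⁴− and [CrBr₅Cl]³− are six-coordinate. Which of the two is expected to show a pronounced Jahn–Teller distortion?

[CrCl₆]⁴−: Summing ligand charges against the −4 overall charge gives an oxidation state of +2 for chromium. Group 6 minus oxidation state 2 gives a d⁴ configuration. Chloride is a weak-field ligand for a first-row metal, so the complex is high-spin. The t₂g³e_g¹ (high-spin) configuration has an unevenly filled e_g set; the Jahn–Teller theorem predicts a tetragonal distortion (typically axial elongation) to lift the degeneracy.
[CrBr₅Cl]³−: Ligand charges: each bromide is −1; each chloride is −1. With an overall charge of −3 the chromium centre must be in the +3 oxidation state. Group 6 minus oxidation state 3 gives a d³ configuration. The d³ configuration leaves the e_g set evenly filled (or empty) — no strong Jahn–Teller driving force.

[CrCl₆]⁴−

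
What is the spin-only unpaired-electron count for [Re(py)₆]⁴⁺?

Summing ligand charges against the +4 overall charge gives an oxidation state of +4 for rhenium.
Re sits in group 7, so the d-electron count is 7 − 4 = 3.
In an octahedral field the d³ configuration is t₂g³e_g⁰ (only one arrangement possible), giving 3 unpaired electrons.

3 unpaired electrons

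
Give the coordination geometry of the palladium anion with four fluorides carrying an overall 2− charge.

Each fluoride is −1; balancing the −2 overall charge requires Pd(II).
Palladium is a group-10 element; Pd(II) is therefore d⁸.
With 4 monodentate ligands the coordination number is 4.
A 4d d⁸ ion has a large crystal-field splitting; square planar leaves the high-energy d_{x²−y²} orbital empty and maximises CFSE.

square planar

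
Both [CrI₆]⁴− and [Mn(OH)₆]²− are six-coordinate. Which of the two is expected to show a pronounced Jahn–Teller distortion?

[CrI₆]⁴−: Summing ligand charges against the −4 overall charge gives an oxidation state of +2 for chromium. Chromium is a group-6 element; Cr(II) is therefore d⁴. Iodide is a weak-field ligand for a first-row metal, so the complex is high-spin. The t₂g³e_g¹ (high-spin) configuration has an unevenly filled e_g set; the Jahn–Teller theorem predicts a tetragonal distortion (typically axial elongation) to lift the degeneracy.
[Mn(OH)₆]²−: Each hydroxide is −1; balancing the −2 overall charge requires Mn(IV). Group 7 minus oxidation state 4 gives a d³ configuration. The d³ configuration leaves the e_g set evenly filled (or empty) — no strong Jahn–Teller driving force.

[CrI₆]⁴−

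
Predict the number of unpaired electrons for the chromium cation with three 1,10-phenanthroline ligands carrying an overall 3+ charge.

1,10-phenanthroline is neutral; balancing the +3 overall charge requires Cr(III).
Group 6 minus oxidation state 3 gives a d³ configuration.
Counting donor atoms: 3×1,10-phenanthroline (bidentate) → 6 donors. Coordination number = 6.
In an octahedral field the d³ configuration is t₂g³e_g⁰ (only one arrangement possible), giving 3 unpaired electrons.

3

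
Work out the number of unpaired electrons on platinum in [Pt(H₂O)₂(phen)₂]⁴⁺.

Ligand charges: water is neutral; 1,10-phenanthroline is neutral. With an overall charge of +4 the platinum centre must be in the +4 oxidation state.
Pt sits in group 10, so the d-electron count is 10 − 4 = 6.
Counting donor atoms: 2×water (monodentate) → 2 donors; 2×1,10-phenanthroline (bidentate) → 4 donors. Coordination number = 6.
The spin state decides the count: a 5d ion has a large Δₒ and is invariably low-spin.
An octahedral low-spin d⁶ ion is t₂g⁶e_g⁰, giving 0 unpaired electrons.

0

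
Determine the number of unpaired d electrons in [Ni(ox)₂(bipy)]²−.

Each oxalate is −2; 2,2′-bipyridine is neutral; balancing the −2 overall charge requires Ni(II).
Nickel is a group-10 element; Ni(II) is therefore d⁸.
Counting donor atoms: 2×oxalate (bidentate) → 4 donors; 1×2,2′-bipyridine (bidentate) → 2 donors. Coordination number = 6.
In an octahedral field the d⁸ configuration is t₂g⁶e_g² (only one arrangement possible), giving 2 unpaired electrons.

2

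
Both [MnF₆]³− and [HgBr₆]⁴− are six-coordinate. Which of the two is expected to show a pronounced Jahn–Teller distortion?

[MnF₆]³−

[MnF₆]³−: Each fluoride is −1; balancing the −3 overall charge requires Mn(III). Manganese is a group-7 element; Mn(III) is therefore d⁴. Fluoride is a weak-field ligand for a first-row metal, so the complex is high-spin. The t₂g³e_g¹ (high-spin) configuration has an unevenly filled e_g set; the Jahn–Teller theorem predicts a tetragonal distortion (typically axial elongation) to lift the degeneracy.
[HgBr₆]⁴−: Each bromide is −1; balancing the −4 overall charge requires Hg(II). Hg sits in group 12, so the d-electron count is 12 − 2 = 10. The d¹⁰ configuration leaves the e_g set evenly filled (or empty) — no strong Jahn–Teller driving force.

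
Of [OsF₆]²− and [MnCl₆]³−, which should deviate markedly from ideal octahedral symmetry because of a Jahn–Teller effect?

[MnCl₆]³−

[OsF₆]²−: Each fluoride is −1; balancing the −2 overall charge requires Os(IV). Os sits in group 8, so the d-electron count is 8 − 4 = 4. A 5d ion has a large Δₒ and is invariably low-spin. The d⁴ configuration leaves the e_g set evenly filled (or empty) — no strong Jahn–Teller driving force.
[MnCl₆]³−: Summing ligand charges against the −3 overall charge gives an oxidation state of +3 for manganese. Group 7 minus oxidation state 3 gives a d⁴ configuration. Chloride is a weak-field ligand for a first-row metal, so the complex is high-spin. The t₂g³e_g¹ (high-spin) configuration has an unevenly filled e_g set; the Jahn–Teller theorem predicts a tetragonal distortion (typically axial elongation) to lift the degeneracy.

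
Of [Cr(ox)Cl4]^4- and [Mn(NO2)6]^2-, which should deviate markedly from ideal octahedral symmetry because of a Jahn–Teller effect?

[Cr(ox)Cl4]^4-

[Cr(ox)Cl4]^4-: Ligand charges: each oxalate is −2; each chloride is −1. With an overall charge of −4 the chromium centre must be in the +2 oxidation state. Group 6 minus oxidation state 2 gives a d⁴ configuration. Chloride and oxalate are weak-field ligands for a first-row metal, so the complex is high-spin. The t₂g³e_g¹ (high-spin) configuration has an unevenly filled e_g set; the Jahn–Teller theorem predicts a tetragonal distortion (typically axial elongation) to lift the degeneracy.
[Mn(NO2)6]^2-: Ligand charges: each nitro (N-bound nitrite) is −1. With an overall charge of −2 the manganese centre must be in the +4 oxidation state. Manganese is a group-7 element; Mn(IV) is therefore d³. The d³ configuration leaves the e_g set evenly filled (or empty) — no strong Jahn–Teller driving force.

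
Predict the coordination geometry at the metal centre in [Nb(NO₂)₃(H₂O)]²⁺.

tetrahedral

Each nitro (N-bound nitrite) is −1; water is neutral; balancing the +2 overall charge requires Nb(V).
Niobium is a group-5 element; Nb(V) is therefore d⁰.
With 4 monodentate ligands the coordination number is 4.
A d⁰ ion has no crystal-field stabilisation preference between square planar and tetrahedral, so four ligands adopt the sterically favoured tetrahedral geometry.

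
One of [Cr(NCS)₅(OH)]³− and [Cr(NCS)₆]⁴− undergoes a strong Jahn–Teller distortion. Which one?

[Cr(NCS)₆]⁴−

[Cr(NCS)₅(OH)]³−: Each isothiocyanate is −1; each hydroxide is −1; balancing the −3 overall charge requires Cr(III). Group 6 minus oxidation state 3 gives a d³ configuration. The d³ configuration leaves the e_g set evenly filled (or empty) — no strong Jahn–Teller driving force.
[Cr(NCS)₆]⁴−: Ligand charges: each isothiocyanate is −1. With an overall charge of −4 the chromium centre must be in the +2 oxidation state. Cr sits in group 6, so the d-electron count is 6 − 2 = 4. Isothiocyanate is a weak-field ligand for a first-row metal, so the complex is high-spin. The t₂g³e_g¹ (high-spin) configuration has an unevenly filled e_g set; the Jahn–Teller theorem predicts a tetragonal distortion (typically axial elongation) to lift the degeneracy.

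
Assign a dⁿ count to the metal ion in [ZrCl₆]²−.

d0

Ligand charges: each chloride is −1. With an overall charge of −2 the zirconium centre must be in the +4 oxidation state.
Zr sits in group 4, so the d-electron count is 4 − 4 = 0.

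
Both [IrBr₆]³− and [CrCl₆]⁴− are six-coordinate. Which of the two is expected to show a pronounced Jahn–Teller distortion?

[IrBr₆]³−: Each bromide is −1; balancing the −3 overall charge requires Ir(III). Group 9 minus oxidation state 3 gives a d⁶ configuration. A 5d ion has a large Δₒ and is invariably low-spin. The d⁶ configuration leaves the e_g set evenly filled (or empty) — no strong Jahn–Teller driving force.
[CrCl₆]⁴−: Ligand charges: each chloride is −1. With an overall charge of −4 the chromium centre must be in the +2 oxidation state. Group 6 minus oxidation state 2 gives a d⁴ configuration. Chloride is a weak-field ligand for a first-row metal, so the complex is high-spin. The t₂g³e_g¹ (high-spin) configuration has an unevenly filled e_g set; the Jahn–Teller theorem predicts a tetragonal distortion (typically axial elongation) to lift the degeneracy.

[CrCl₆]⁴−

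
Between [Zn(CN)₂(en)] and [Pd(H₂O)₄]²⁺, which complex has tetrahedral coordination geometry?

[Zn(CN)₂(en)]

For [Zn(CN)₂(en)]: Each cyanide is −1; ethylenediamine is neutral; balancing the 0 overall charge requires Zn(II). Zinc is a group-12 element; Zn(II) is therefore d¹⁰. A d¹⁰ ion has no crystal-field stabilisation preference between square planar and tetrahedral, so four ligands adopt the sterically favoured tetrahedral geometry. → tetrahedral.
For [Pd(H₂O)₄]²⁺: Summing ligand charges against the +2 overall charge gives an oxidation state of +2 for palladium. Pd sits in group 10, so the d-electron count is 10 − 2 = 8. A 4d d⁸ ion has a large crystal-field splitting; square planar leaves the high-energy d_{x²−y²} orbital empty and maximises CFSE. → square planar.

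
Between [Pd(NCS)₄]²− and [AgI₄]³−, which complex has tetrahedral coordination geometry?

[AgI₄]³−

For [Pd(NCS)₄]²−: Each isothiocyanate is −1; balancing the −2 overall charge requires Pd(II). Palladium is a group-10 element; Pd(II) is therefore d⁸. A 4d d⁸ ion has a large crystal-field splitting; square planar leaves the high-energy d_{x²−y²} orbital empty and maximises CFSE. → square planar.
For [AgI₄]³−: Summing ligand charges against the −3 overall charge gives an oxidation state of +1 for silver. Ag sits in group 11, so the d-electron count is 11 − 1 = 10. A d¹⁰ ion has no crystal-field stabilisation preference between square planar and tetrahedral, so four ligands adopt the sterically favoured tetrahedral geometry. → tetrahedral.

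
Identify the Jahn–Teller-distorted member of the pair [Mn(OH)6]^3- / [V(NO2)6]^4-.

[Mn(OH)6]^3-

[Mn(OH)6]^3-: Ligand charges: each hydroxide is −1. With an overall charge of −3 the manganese centre must be in the +3 oxidation state. Group 7 minus oxidation state 3 gives a d⁴ configuration. Hydroxide is a weak-field ligand for a first-row metal, so the complex is high-spin. The t₂g³e_g¹ (high-spin) configuration has an unevenly filled e_g set; the Jahn–Teller theorem predicts a tetragonal distortion (typically axial elongation) to lift the degeneracy.
[V(NO2)6]^4-: Ligand charges: each nitro (N-bound nitrite) is −1. With an overall charge of −4 the vanadium centre must be in the +2 oxidation state. Vanadium is a group-5 element; V(II) is therefore d³. The d³ configuration leaves the e_g set evenly filled (or empty) — no strong Jahn–Teller driving force.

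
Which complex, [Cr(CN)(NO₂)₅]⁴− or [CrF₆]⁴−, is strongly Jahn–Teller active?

[Cr(CN)(NO₂)₅]⁴−: Summing ligand charges against the −4 overall charge gives an oxidation state of +2 for chromium. Chromium is a group-6 element; Cr(II) is therefore d⁴. Cyanide and nitro (N-bound nitrite) are strong-field ligands (high in the spectrochemical series) for a first-row metal, so the complex is low-spin. The d⁴ configuration leaves the e_g set evenly filled (or empty) — no strong Jahn–Teller driving force.
[CrF₆]⁴−: Each fluoride is −1; balancing the −4 overall charge requires Cr(II). Group 6 minus oxidation state 2 gives a d⁴ configuration. Fluoride is a weak-field ligand for a first-row metal, so the complex is high-spin. The t₂g³e_g¹ (high-spin) configuration has an unevenly filled e_g set; the Jahn–Teller theorem predicts a tetragonal distortion (typically axial elongation) to lift the degeneracy.

[CrF₆]⁴−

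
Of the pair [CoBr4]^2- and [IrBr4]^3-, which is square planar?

[IrBr4]^3-

For [CoBr4]^2-: Ligand charges: each bromide is −1. With an overall charge of −2 the cobalt centre must be in the +2 oxidation state. Group 9 minus oxidation state 2 gives a d⁷ configuration. For a high-spin 3d d⁷ ion with weak-field ligands the small Δₜ gives little square-planar CFSE advantage, so four ligands adopt the sterically favoured tetrahedral geometry. → tetrahedral.
For [IrBr4]^3-: Summing ligand charges against the −3 overall charge gives an oxidation state of +1 for iridium. Ir sits in group 9, so the d-electron count is 9 − 1 = 8. A 5d d⁸ ion has a large crystal-field splitting; square planar leaves the high-energy d_{x²−y²} orbital empty and maximises CFSE. → square planar.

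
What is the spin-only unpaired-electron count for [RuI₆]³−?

1 unpaired electron

Each iodide is −1; balancing the −3 overall charge requires Ru(III).
Ru sits in group 8, so the d-electron count is 8 − 3 = 5.
The spin state decides the count: a 4d ion has a large Δₒ and is invariably low-spin.
An octahedral low-spin d⁵ ion is t₂g⁵e_g⁰, giving 1 unpaired electron.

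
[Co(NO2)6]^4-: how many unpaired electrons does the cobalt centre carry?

Each nitro (N-bound nitrite) is −1; balancing the −4 overall charge requires Co(II).
Co sits in group 9, so the d-electron count is 9 − 2 = 7.
The spin state decides the count: Nitro (N-bound nitrite) is a strong-field ligand (high in the spectrochemical series) for a first-row metal, so the complex is low-spin.
An octahedral low-spin d⁷ ion is t₂g⁶e_g¹, giving 1 unpaired electron.

1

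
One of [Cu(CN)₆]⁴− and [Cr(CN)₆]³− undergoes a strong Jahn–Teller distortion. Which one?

[Cu(CN)₆]⁴−

[Cu(CN)₆]⁴−: Ligand charges: each cyanide is −1. With an overall charge of −4 the copper centre must be in the +2 oxidation state. Group 11 minus oxidation state 2 gives a d⁹ configuration. The t₂g⁶e_g³ configuration has an unevenly filled e_g set; the Jahn–Teller theorem predicts a tetragonal distortion (typically axial elongation) to lift the degeneracy.
[Cr(CN)₆]³−: Each cyanide is −1; balancing the −3 overall charge requires Cr(III). Chromium is a group-6 element; Cr(III) is therefore d³. The d³ configuration leaves the e_g set evenly filled (or empty) — no strong Jahn–Teller driving force.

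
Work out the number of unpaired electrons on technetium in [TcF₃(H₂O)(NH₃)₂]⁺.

Each fluoride is −1; water is neutral; ammonia is neutral; balancing the +1 overall charge requires Tc(IV).
Group 7 minus oxidation state 4 gives a d³ configuration.
In an octahedral field the d³ configuration is t₂g³e_g⁰ (only one arrangement possible), giving 3 unpaired electrons.

3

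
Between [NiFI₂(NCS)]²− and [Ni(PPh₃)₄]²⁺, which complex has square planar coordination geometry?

For [NiFI₂(NCS)]²−: Each fluoride is −1; each iodide is −1; each isothiocyanate is −1; balancing the −2 overall charge requires Ni(II). Nickel is a group-10 element; Ni(II) is therefore d⁸. Fluoride, iodide, and isothiocyanate are weak-field ligands. With weak-field ligands the CFSE gain from square planar is small, so a 3d d⁸ ion takes the sterically preferred tetrahedral geometry. → tetrahedral.
For [Ni(PPh₃)₄]²⁺: Ligand charges: triphenylphosphine is neutral. With an overall charge of +2 the nickel centre must be in the +2 oxidation state. Nickel is a group-10 element; Ni(II) is therefore d⁸. Triphenylphosphine is a strong-field ligand (high in the spectrochemical series). A 3d d⁸ ion with strong-field ligands gains enough CFSE to favour square planar over tetrahedral. → square planar.

[Ni(PPh₃)₄]²⁺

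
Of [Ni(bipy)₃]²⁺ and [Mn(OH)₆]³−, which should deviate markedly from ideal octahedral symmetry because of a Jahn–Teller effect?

[Ni(bipy)₃]²⁺: Ligand charges: 2,2′-bipyridine is neutral. With an overall charge of +2 the nickel centre must be in the +2 oxidation state. Ni sits in group 10, so the d-electron count is 10 − 2 = 8. The d⁸ configuration leaves the e_g set evenly filled (or empty) — no strong Jahn–Teller driving force.
[Mn(OH)₆]³−: Ligand charges: each hydroxide is −1. With an overall charge of −3 the manganese centre must be in the +3 oxidation state. Mn sits in group 7, so the d-electron count is 7 − 3 = 4. Hydroxide is a weak-field ligand for a first-row metal, so the complex is high-spin. The t₂g³e_g¹ (high-spin) configuration has an unevenly filled e_g set; the Jahn–Teller theorem predicts a tetragonal distortion (typically axial elongation) to lift the degeneracy.

[Mn(OH)₆]³−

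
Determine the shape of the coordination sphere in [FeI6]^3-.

Summing ligand charges against the −3 overall charge gives an oxidation state of +3 for iron.
Iron is a group-8 element; Fe(III) is therefore d⁵.
Coordination number: 6.
Six donors around a single metal centre give an octahedral coordination sphere.

octahedral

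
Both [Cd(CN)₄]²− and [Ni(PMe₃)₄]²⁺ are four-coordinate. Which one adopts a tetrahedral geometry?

[Cd(CN)₄]²−

For [Cd(CN)₄]²−: Ligand charges: each cyanide is −1. With an overall charge of −2 the cadmium centre must be in the +2 oxidation state. Group 12 minus oxidation state 2 gives a d¹⁰ configuration. A d¹⁰ ion has no crystal-field stabilisation preference between square planar and tetrahedral, so four ligands adopt the sterically favoured tetrahedral geometry. → tetrahedral.
For [Ni(PMe₃)₄]²⁺: Trimethylphosphine is neutral; balancing the +2 overall charge requires Ni(II). Nickel is a group-10 element; Ni(II) is therefore d⁸. Trimethylphosphine is a strong-field ligand (high in the spectrochemical series). A 3d d⁸ ion with strong-field ligands gains enough CFSE to favour square planar over tetrahedral. → square planar.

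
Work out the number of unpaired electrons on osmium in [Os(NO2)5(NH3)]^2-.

Ligand charges: each nitro (N-bound nitrite) is −1; ammonia is neutral. With an overall charge of −2 the osmium centre must be in the +3 oxidation state.
Osmium is a group-8 element; Os(III) is therefore d⁵.
The spin state decides the count: a 5d ion has a large Δₒ and is invariably low-spin.
An octahedral low-spin d⁵ ion is t₂g⁵e_g⁰, giving 1 unpaired electron.

1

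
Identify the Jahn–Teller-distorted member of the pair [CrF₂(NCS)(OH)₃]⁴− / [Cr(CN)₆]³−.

[CrF₂(NCS)(OH)₃]⁴−: Ligand charges: each fluoride is −1; each isothiocyanate is −1; each hydroxide is −1. With an overall charge of −4 the chromium centre must be in the +2 oxidation state. Group 6 minus oxidation state 2 gives a d⁴ configuration. Fluoride, hydroxide, and isothiocyanate are weak-field ligands for a first-row metal, so the complex is high-spin. The t₂g³e_g¹ (high-spin) configuration has an unevenly filled e_g set; the Jahn–Teller theorem predicts a tetragonal distortion (typically axial elongation) to lift the degeneracy.
[Cr(CN)₆]³−: Ligand charges: each cyanide is −1. With an overall charge of −3 the chromium centre must be in the +3 oxidation state. Chromium is a group-6 element; Cr(III) is therefore d³. The d³ configuration leaves the e_g set evenly filled (or empty) — no strong Jahn–Teller driving force.

[CrF₂(NCS)(OH)₃]⁴−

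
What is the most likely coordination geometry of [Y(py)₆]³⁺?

octahedral

Summing ligand charges against the +3 overall charge gives an oxidation state of +3 for yttrium.
Yttrium is a group-3 element; Y(III) is therefore d⁰.
Coordination number: 6.
Six donors around a single metal centre give an octahedral coordination sphere.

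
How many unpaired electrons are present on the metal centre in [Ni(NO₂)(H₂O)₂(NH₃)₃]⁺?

Each nitro (N-bound nitrite) is −1; water is neutral; ammonia is neutral; balancing the +1 overall charge requires Ni(II).
Nickel is a group-10 element; Ni(II) is therefore d⁸.
In an octahedral field the d⁸ configuration is t₂g⁶e_g² (only one arrangement possible), giving 2 unpaired electrons.

2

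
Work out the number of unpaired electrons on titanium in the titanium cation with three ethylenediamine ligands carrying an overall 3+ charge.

1

Summing ligand charges against the +3 overall charge gives an oxidation state of +3 for titanium.
Titanium is a group-4 element; Ti(III) is therefore d¹.
Counting donor atoms: 3×ethylenediamine (bidentate) → 6 donors. Coordination number = 6.
In an octahedral field the d¹ configuration is t₂g¹e_g⁰ (only one arrangement possible), giving 1 unpaired electron.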